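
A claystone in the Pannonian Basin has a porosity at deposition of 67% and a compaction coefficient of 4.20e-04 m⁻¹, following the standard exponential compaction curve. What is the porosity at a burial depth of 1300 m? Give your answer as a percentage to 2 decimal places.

38.81%

Working in km (1 km = 1000 m; k in km⁻¹ = k in m⁻¹ × 1000):
n = n₀·exp(−k·z) = 0.67 × exp(−0.42 × 1.3) = 0.67 × exp(−0.546)
  = 0.67 × 0.5793 = 0.3881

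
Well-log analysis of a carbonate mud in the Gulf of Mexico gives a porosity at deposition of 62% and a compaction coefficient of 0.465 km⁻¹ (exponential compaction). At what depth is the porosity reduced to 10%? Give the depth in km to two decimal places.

Invert Athy's law: z = ln(phi₀/phi) / β
z = ln(0.62/0.1) / 0.465 = ln(6.2) / 0.465 = 1.8245 / 0.465 = 3.924 km

3.92 km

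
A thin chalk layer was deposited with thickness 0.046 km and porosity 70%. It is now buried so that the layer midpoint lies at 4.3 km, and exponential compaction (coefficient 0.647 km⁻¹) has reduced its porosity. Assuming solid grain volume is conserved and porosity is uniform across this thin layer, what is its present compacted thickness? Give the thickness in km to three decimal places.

Porosity at 4.3 km: φ = 0.7·exp(−0.647×4.3) = 0.0433
Solid-volume conservation: h(1−φ) = h₀(1−φ₀) ⇒ h = h₀·(1−φ₀)/(1−φ)
h = 0.046 × (1 − 0.7)/(1 − 0.0433) = 0.046 × 0.3136 = 0.0144 km

0.014 km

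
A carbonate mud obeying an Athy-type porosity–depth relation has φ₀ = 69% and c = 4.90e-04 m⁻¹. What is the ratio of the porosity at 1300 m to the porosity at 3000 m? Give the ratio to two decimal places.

Working in km (1 km = 1000 m; c in km⁻¹ = c in m⁻¹ × 1000):
φ(z₁)/φ(z₂) = e^(−c·z₁)/e^(−c·z₂) = e^{c(z₂−z₁)}
= exp(0.49 × 1.7) = exp(0.833) = 2.3002

2.30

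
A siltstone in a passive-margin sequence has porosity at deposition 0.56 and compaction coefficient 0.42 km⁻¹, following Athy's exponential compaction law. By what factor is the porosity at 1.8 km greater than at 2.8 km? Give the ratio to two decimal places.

1.52

n(z₁)/n(z₂) = e^(−k·z₁)/e^(−k·z₂) = e^{k(z₂−z₁)}
= exp(0.42 × 1) = exp(0.42) = 1.5220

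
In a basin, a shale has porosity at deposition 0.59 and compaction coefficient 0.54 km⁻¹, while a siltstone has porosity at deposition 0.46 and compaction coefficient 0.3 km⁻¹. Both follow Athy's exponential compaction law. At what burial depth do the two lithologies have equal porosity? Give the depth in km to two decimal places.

Set n₀ₐ e^(−cₐZ) = n₀ᵦ e^(−cᵦZ) ⇒ ln(n₀ₐ/n₀ᵦ) = (cₐ − cᵦ)·Z
Z = ln(0.59/0.46) / (0.54 − 0.3) = 0.2489 / 0.24 = 1.037 km

1.04 km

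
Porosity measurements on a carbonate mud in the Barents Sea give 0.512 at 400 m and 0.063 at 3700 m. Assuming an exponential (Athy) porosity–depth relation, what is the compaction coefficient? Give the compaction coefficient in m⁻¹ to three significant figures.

0.000635 m⁻¹

Working in km (1 km = 1000 m; c in km⁻¹ = c in m⁻¹ × 1000):
Athy: n(d) = n₀ e^(−cd) ⇒ n₁/n₂ = e^{c(d₂−d₁)} ⇒ c = ln(n₁/n₂)/(d₂−d₁)
c = ln(0.512/0.063) / (3.7 − 0.4) = ln(8.127) / 3.3 = 2.0952 / 3.3 = 0.6349 km⁻¹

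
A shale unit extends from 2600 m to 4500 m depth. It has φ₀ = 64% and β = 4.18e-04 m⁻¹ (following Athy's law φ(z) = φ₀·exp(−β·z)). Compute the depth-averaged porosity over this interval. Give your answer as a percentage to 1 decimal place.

Working in km (1 km = 1000 m; β in km⁻¹ = β in m⁻¹ × 1000):
⟨φ⟩ = (1/(z₂−z₁)) ∫ φ₀ e^(−βz) dz = φ₀·(e^(−β·z₁) − e^(−β·z₂)) / (β·(z₂−z₁))
e^(−0.418×2.6) = 0.3373; e^(−0.418×4.5) = 0.1524
⟨φ⟩ = 0.64 × (0.3373 − 0.1524) / (0.418 × 1.9) = 0.64 × 0.2328 = 0.1490

14.9%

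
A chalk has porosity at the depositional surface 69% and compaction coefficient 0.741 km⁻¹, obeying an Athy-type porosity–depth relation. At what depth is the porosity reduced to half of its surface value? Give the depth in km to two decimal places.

n/n₀ = 1/2 ⇒ exp(−k·z) = 1/2 ⇒ z = ln(2) / k
z = 0.6931 / 0.741 = 0.935 km

0.94 km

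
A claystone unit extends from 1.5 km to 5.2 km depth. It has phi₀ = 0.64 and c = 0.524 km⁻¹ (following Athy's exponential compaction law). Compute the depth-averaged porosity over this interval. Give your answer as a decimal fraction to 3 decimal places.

⟨phi⟩ = (1/(d₂−d₁)) ∫ phi₀ e^(−cd) dd = phi₀·(e^(−c·d₁) − e^(−c·d₂)) / (c·(d₂−d₁))
e^(−0.524×1.5) = 0.4557; e^(−0.524×5.2) = 0.0656
⟨phi⟩ = 0.64 × (0.4557 − 0.0656) / (0.524 × 3.7) = 0.64 × 0.2012 = 0.1288

0.129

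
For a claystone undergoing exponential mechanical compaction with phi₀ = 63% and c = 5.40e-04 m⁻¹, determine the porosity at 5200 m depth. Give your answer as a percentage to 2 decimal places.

Working in km (1 km = 1000 m; c in km⁻¹ = c in m⁻¹ × 1000):
phi = phi₀·exp(−c·z) = 0.63 × exp(−0.54 × 5.2) = 0.63 × exp(−2.808)
  = 0.63 × 0.0603 = 0.0380

3.80%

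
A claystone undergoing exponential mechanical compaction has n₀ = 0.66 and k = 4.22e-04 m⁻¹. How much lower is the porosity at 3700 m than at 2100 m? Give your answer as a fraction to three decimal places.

0.134

Working in km (1 km = 1000 m; k in km⁻¹ = k in m⁻¹ × 1000):
n(2.1) = 0.66·e^(−0.422×2.1) = 0.2721
n(3.7) = 0.66·e^(−0.422×3.7) = 0.1385
Δn = 0.2721 − 0.1385 = 0.1336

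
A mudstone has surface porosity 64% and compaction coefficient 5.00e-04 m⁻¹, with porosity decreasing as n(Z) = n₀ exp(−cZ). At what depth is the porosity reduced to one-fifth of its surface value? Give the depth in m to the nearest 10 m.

3220 m

Working in km (1 km = 1000 m; c in km⁻¹ = c in m⁻¹ × 1000):
n/n₀ = 1/5 ⇒ exp(−c·Z) = 1/5 ⇒ Z = ln(5) / c
Z = 1.6094 / 0.5 = 3.219 km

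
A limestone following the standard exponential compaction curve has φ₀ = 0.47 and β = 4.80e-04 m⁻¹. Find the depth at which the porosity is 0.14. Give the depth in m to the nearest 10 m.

Working in km (1 km = 1000 m; β in km⁻¹ = β in m⁻¹ × 1000):
Invert Athy's law: z = ln(φ₀/φ) / β
z = ln(0.47/0.14) / 0.48 = ln(3.357) / 0.48 = 1.2111 / 0.48 = 2.523 km

2520 m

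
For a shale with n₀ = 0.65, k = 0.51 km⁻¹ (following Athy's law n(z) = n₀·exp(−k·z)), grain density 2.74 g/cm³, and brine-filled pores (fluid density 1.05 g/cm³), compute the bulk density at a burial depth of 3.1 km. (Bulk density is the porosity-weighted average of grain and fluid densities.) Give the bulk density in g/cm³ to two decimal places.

Porosity at depth: n = 0.65·exp(−0.51×3.1) = 0.65×0.2058 = 0.1337
Bulk density: ρ_b = (1−n)ρ_g + n·ρ_f = 0.8663×2.74 + 0.1337×1.05
       = 2.374 + 0.140 = 2.514 g/cm³

2.51 g/cm³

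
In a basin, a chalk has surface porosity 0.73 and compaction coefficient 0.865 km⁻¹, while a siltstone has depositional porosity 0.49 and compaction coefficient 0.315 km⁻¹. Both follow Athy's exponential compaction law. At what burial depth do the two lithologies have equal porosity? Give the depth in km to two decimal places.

Set phi₀ₐ e^(−cₐd) = phi₀ᵦ e^(−cᵦd) ⇒ ln(phi₀ₐ/phi₀ᵦ) = (cₐ − cᵦ)·d
d = ln(0.73/0.49) / (0.865 − 0.315) = 0.3986 / 0.55 = 0.725 km

0.72 km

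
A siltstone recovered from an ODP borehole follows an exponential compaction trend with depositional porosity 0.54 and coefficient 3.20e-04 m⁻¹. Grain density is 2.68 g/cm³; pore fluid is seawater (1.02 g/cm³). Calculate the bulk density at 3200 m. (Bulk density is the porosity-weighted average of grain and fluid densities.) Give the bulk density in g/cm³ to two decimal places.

2.36 g/cm³

Working in km (1 km = 1000 m; k in km⁻¹ = k in m⁻¹ × 1000):
Porosity at depth: phi = 0.54·exp(−0.32×3.2) = 0.54×0.3592 = 0.1939
Bulk density: ρ_b = (1−phi)ρ_g + phi·ρ_f = 0.8061×2.68 + 0.1939×1.02
       = 2.160 + 0.198 = 2.358 g/cm³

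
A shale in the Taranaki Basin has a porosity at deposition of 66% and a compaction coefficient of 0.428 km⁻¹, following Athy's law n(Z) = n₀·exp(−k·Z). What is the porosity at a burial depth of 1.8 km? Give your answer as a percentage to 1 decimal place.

n = n₀·exp(−k·Z) = 0.66 × exp(−0.428 × 1.8) = 0.66 × exp(−0.7704)
  = 0.66 × 0.4628 = 0.3055

30.5%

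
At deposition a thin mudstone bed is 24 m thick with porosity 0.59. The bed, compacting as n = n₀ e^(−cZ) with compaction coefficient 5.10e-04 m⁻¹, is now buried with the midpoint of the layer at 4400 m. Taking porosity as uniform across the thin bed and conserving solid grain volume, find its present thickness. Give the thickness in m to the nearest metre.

10 m

Working in km (1 km = 1000 m; c in km⁻¹ = c in m⁻¹ × 1000):
Porosity at 4.4 km: n = 0.59·exp(−0.51×4.4) = 0.0626
Solid-volume conservation: h(1−n) = h₀(1−n₀) ⇒ h = h₀·(1−n₀)/(1−n)
h = 0.024 × (1 − 0.59)/(1 − 0.0626) = 0.024 × 0.4374 = 0.0105 km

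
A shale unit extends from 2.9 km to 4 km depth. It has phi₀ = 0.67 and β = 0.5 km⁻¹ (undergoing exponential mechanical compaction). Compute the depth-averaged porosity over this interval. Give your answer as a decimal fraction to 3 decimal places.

0.121

⟨phi⟩ = (1/(z₂−z₁)) ∫ phi₀ e^(−βz) dz = phi₀·(e^(−β·z₁) − e^(−β·z₂)) / (β·(z₂−z₁))
e^(−0.5×2.9) = 0.2346; e^(−0.5×4) = 0.1353
⟨phi⟩ = 0.67 × (0.2346 − 0.1353) / (0.5 × 1.1) = 0.67 × 0.1804 = 0.1209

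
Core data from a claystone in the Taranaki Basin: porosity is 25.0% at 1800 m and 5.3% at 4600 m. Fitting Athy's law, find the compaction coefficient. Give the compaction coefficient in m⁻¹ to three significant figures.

Working in km (1 km = 1000 m; c in km⁻¹ = c in m⁻¹ × 1000):
Athy: phi(Z) = phi₀ e^(−cZ) ⇒ phi₁/phi₂ = e^{c(Z₂−Z₁)} ⇒ c = ln(phi₁/phi₂)/(Z₂−Z₁)
c = ln(0.25/0.053) / (4.6 − 1.8) = ln(4.717) / 2.8 = 1.5512 / 2.8 = 0.554 km⁻¹

0.000554 m⁻¹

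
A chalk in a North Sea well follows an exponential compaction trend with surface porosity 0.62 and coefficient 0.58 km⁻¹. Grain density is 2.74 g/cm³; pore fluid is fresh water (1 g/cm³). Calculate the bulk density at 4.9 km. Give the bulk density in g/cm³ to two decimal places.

2.68 g/cm³

Porosity at depth: φ = 0.62·exp(−0.58×4.9) = 0.62×0.0583 = 0.0362
Bulk density: ρ_b = (1−φ)ρ_g + φ·ρ_f = 0.9638×2.74 + 0.0362×1
       = 2.641 + 0.036 = 2.677 g/cm³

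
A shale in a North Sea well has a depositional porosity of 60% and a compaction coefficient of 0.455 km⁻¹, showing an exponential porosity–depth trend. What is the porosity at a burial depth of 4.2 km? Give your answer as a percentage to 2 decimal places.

8.88%

n = n₀·exp(−β·z) = 0.6 × exp(−0.455 × 4.2) = 0.6 × exp(−1.911)
  = 0.6 × 0.1479 = 0.0888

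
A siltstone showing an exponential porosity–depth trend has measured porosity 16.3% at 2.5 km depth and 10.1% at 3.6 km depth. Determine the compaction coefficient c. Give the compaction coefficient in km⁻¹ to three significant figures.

0.435 km⁻¹

Athy: φ(z) = φ₀ e^(−cz) ⇒ φ₁/φ₂ = e^{c(z₂−z₁)} ⇒ c = ln(φ₁/φ₂)/(z₂−z₁)
c = ln(0.163/0.101) / (3.6 − 2.5) = ln(1.614) / 1.1 = 0.4786 / 1.1 = 0.4351 km⁻¹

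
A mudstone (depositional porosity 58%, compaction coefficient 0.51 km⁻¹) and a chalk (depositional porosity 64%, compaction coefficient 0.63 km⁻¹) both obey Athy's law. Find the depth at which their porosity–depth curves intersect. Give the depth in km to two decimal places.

Set φ₀ₐ e^(−kₐz) = φ₀ᵦ e^(−kᵦz) ⇒ ln(φ₀ₐ/φ₀ᵦ) = (kₐ − kᵦ)·z
z = ln(0.58/0.64) / (0.51 − 0.63) = -0.0984 / -0.12 = 0.820 km

0.82 km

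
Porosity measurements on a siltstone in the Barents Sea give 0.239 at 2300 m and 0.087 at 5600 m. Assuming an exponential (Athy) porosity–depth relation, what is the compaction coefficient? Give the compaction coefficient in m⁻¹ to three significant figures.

0.000306 m⁻¹

Working in km (1 km = 1000 m; k in km⁻¹ = k in m⁻¹ × 1000):
Athy: n(Z) = n₀ e^(−kZ) ⇒ n₁/n₂ = e^{k(Z₂−Z₁)} ⇒ k = ln(n₁/n₂)/(Z₂−Z₁)
k = ln(0.239/0.087) / (5.6 − 2.3) = ln(2.747) / 3.3 = 1.0106 / 3.3 = 0.3062 km⁻¹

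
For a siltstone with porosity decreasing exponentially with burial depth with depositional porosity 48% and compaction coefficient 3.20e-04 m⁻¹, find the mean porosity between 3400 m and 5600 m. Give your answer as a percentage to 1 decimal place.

11.6%

Working in km (1 km = 1000 m; β in km⁻¹ = β in m⁻¹ × 1000):
⟨n⟩ = (1/(d₂−d₁)) ∫ n₀ e^(−βd) dd = n₀·(e^(−β·d₁) − e^(−β·d₂)) / (β·(d₂−d₁))
e^(−0.32×3.4) = 0.3369; e^(−0.32×5.6) = 0.1666
⟨n⟩ = 0.48 × (0.3369 − 0.1666) / (0.32 × 2.2) = 0.48 × 0.2419 = 0.1161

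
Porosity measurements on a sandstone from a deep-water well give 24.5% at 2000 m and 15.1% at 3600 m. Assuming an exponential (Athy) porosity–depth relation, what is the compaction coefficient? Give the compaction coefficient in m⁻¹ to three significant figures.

0.000302 m⁻¹

Working in km (1 km = 1000 m; β in km⁻¹ = β in m⁻¹ × 1000):
Athy: n(Z) = n₀ e^(−βZ) ⇒ n₁/n₂ = e^{β(Z₂−Z₁)} ⇒ β = ln(n₁/n₂)/(Z₂−Z₁)
β = ln(0.245/0.151) / (3.6 − 2) = ln(1.623) / 1.6 = 0.4840 / 1.6 = 0.3025 km⁻¹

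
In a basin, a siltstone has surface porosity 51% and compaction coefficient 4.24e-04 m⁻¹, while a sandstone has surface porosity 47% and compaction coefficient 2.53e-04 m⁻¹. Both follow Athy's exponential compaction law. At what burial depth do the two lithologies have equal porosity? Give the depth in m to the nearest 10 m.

480 m

Working in km (1 km = 1000 m; k in km⁻¹ = k in m⁻¹ × 1000):
Set phi₀ₐ e^(−kₐZ) = phi₀ᵦ e^(−kᵦZ) ⇒ ln(phi₀ₐ/phi₀ᵦ) = (kₐ − kᵦ)·Z
Z = ln(0.51/0.47) / (0.424 − 0.253) = 0.0817 / 0.171 = 0.478 km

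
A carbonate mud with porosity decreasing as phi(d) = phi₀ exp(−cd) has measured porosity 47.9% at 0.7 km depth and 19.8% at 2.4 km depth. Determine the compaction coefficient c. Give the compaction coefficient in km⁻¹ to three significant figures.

Athy: phi(d) = phi₀ e^(−cd) ⇒ phi₁/phi₂ = e^{c(d₂−d₁)} ⇒ c = ln(phi₁/phi₂)/(d₂−d₁)
c = ln(0.479/0.198) / (2.4 − 0.7) = ln(2.419) / 1.7 = 0.8834 / 1.7 = 0.5197 km⁻¹

0.520 km⁻¹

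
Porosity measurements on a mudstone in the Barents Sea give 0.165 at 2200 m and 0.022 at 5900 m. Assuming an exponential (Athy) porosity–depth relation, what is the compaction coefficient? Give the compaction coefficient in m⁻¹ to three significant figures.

Working in km (1 km = 1000 m; k in km⁻¹ = k in m⁻¹ × 1000):
Athy: phi(Z) = phi₀ e^(−kZ) ⇒ phi₁/phi₂ = e^{k(Z₂−Z₁)} ⇒ k = ln(phi₁/phi₂)/(Z₂−Z₁)
k = ln(0.165/0.022) / (5.9 − 2.2) = ln(7.5) / 3.7 = 2.0149 / 3.7 = 0.5446 km⁻¹

0.000545 m⁻¹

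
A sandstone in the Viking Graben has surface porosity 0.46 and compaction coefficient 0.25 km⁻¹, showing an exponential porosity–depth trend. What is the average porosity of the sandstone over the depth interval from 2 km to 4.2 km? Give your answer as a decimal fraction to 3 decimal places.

0.215

⟨φ⟩ = (1/(Z₂−Z₁)) ∫ φ₀ e^(−kZ) dZ = φ₀·(e^(−k·Z₁) − e^(−k·Z₂)) / (k·(Z₂−Z₁))
e^(−0.25×2) = 0.6065; e^(−0.25×4.2) = 0.3499
⟨φ⟩ = 0.46 × (0.6065 − 0.3499) / (0.25 × 2.2) = 0.46 × 0.4665 = 0.2146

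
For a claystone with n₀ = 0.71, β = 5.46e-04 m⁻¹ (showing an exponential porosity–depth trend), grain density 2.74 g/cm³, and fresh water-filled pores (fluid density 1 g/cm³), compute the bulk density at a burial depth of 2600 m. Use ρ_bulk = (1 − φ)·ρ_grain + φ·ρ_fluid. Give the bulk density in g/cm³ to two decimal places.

2.44 g/cm³

Working in km (1 km = 1000 m; β in km⁻¹ = β in m⁻¹ × 1000):
Porosity at depth: n = 0.71·exp(−0.546×2.6) = 0.71×0.2418 = 0.1717
Bulk density: ρ_b = (1−n)ρ_g + n·ρ_f = 0.8283×2.74 + 0.1717×1
       = 2.270 + 0.172 = 2.441 g/cm³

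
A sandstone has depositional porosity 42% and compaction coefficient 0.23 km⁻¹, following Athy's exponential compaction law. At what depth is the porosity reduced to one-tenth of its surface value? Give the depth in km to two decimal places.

n/n₀ = 1/10 ⇒ exp(−c·Z) = 1/10 ⇒ Z = ln(10) / c
Z = 2.3026 / 0.23 = 10.011 km

10.01 km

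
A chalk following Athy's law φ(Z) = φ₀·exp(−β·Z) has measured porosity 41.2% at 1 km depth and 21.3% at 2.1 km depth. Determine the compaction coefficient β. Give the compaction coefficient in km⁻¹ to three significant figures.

0.600 km⁻¹

Athy: φ(Z) = φ₀ e^(−βZ) ⇒ φ₁/φ₂ = e^{β(Z₂−Z₁)} ⇒ β = ln(φ₁/φ₂)/(Z₂−Z₁)
β = ln(0.412/0.213) / (2.1 − 1) = ln(1.934) / 1.1 = 0.6597 / 1.1 = 0.5998 km⁻¹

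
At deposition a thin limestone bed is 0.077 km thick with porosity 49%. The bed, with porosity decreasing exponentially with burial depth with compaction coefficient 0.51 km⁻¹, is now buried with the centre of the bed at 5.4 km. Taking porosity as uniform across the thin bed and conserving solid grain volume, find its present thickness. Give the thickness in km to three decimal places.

0.041 km

Porosity at 5.4 km: phi = 0.49·exp(−0.51×5.4) = 0.0312
Solid-volume conservation: h(1−phi) = h₀(1−phi₀) ⇒ h = h₀·(1−phi₀)/(1−phi)
h = 0.077 × (1 − 0.49)/(1 − 0.0312) = 0.077 × 0.5264 = 0.0405 km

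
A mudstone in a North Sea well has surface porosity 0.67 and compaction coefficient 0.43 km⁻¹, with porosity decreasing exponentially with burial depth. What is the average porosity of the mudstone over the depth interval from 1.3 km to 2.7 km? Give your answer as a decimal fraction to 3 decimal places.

⟨n⟩ = (1/(z₂−z₁)) ∫ n₀ e^(−βz) dz = n₀·(e^(−β·z₁) − e^(−β·z₂)) / (β·(z₂−z₁))
e^(−0.43×1.3) = 0.5718; e^(−0.43×2.7) = 0.3132
⟨n⟩ = 0.67 × (0.5718 − 0.3132) / (0.43 × 1.4) = 0.67 × 0.4296 = 0.2878

0.288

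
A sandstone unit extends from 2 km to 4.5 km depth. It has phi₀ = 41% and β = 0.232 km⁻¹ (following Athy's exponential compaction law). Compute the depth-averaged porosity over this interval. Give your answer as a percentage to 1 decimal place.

⟨phi⟩ = (1/(d₂−d₁)) ∫ phi₀ e^(−βd) dd = phi₀·(e^(−β·d₁) − e^(−β·d₂)) / (β·(d₂−d₁))
e^(−0.232×2) = 0.6288; e^(−0.232×4.5) = 0.3520
⟨phi⟩ = 0.41 × (0.6288 − 0.3520) / (0.232 × 2.5) = 0.41 × 0.4771 = 0.1956

19.6%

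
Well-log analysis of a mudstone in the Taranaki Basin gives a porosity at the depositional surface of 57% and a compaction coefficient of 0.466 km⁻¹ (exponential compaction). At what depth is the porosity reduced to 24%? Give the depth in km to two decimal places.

1.86 km

Invert Athy's law: Z = ln(φ₀/φ) / c
Z = ln(0.57/0.24) / 0.466 = ln(2.375) / 0.466 = 0.8650 / 0.466 = 1.856 km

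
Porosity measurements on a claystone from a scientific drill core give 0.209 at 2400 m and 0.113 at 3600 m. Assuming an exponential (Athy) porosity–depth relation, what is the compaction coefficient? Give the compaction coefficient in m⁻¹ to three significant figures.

Working in km (1 km = 1000 m; β in km⁻¹ = β in m⁻¹ × 1000):
Athy: phi(z) = phi₀ e^(−βz) ⇒ phi₁/phi₂ = e^{β(z₂−z₁)} ⇒ β = ln(phi₁/phi₂)/(z₂−z₁)
β = ln(0.209/0.113) / (3.6 − 2.4) = ln(1.85) / 1.2 = 0.6149 / 1.2 = 0.5125 km⁻¹

0.000512 m⁻¹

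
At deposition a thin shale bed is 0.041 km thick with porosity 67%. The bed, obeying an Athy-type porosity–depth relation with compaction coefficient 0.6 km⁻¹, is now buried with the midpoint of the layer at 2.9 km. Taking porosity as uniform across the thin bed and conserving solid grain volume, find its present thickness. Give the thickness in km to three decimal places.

0.015 km

Porosity at 2.9 km: phi = 0.67·exp(−0.6×2.9) = 0.1176
Solid-volume conservation: h(1−phi) = h₀(1−phi₀) ⇒ h = h₀·(1−phi₀)/(1−phi)
h = 0.041 × (1 − 0.67)/(1 − 0.1176) = 0.041 × 0.3740 = 0.0153 km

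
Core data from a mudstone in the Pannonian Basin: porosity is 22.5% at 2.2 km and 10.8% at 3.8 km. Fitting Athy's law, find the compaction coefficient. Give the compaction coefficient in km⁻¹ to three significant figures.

Athy: φ(Z) = φ₀ e^(−kZ) ⇒ φ₁/φ₂ = e^{k(Z₂−Z₁)} ⇒ k = ln(φ₁/φ₂)/(Z₂−Z₁)
k = ln(0.225/0.108) / (3.8 − 2.2) = ln(2.083) / 1.6 = 0.7340 / 1.6 = 0.4587 km⁻¹

0.459 km⁻¹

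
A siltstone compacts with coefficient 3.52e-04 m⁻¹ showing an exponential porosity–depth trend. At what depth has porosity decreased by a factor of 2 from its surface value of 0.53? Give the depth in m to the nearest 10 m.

Working in km (1 km = 1000 m; β in km⁻¹ = β in m⁻¹ × 1000):
n/n₀ = 1/2 ⇒ exp(−β·Z) = 1/2 ⇒ Z = ln(2) / β
Z = 0.6931 / 0.352 = 1.969 km

1970 m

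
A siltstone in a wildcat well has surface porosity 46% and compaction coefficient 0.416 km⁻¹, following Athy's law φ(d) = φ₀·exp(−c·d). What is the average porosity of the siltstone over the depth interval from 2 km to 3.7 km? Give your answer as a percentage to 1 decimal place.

14.4%

⟨φ⟩ = (1/(d₂−d₁)) ∫ φ₀ e^(−cd) dd = φ₀·(e^(−c·d₁) − e^(−c·d₂)) / (c·(d₂−d₁))
e^(−0.416×2) = 0.4352; e^(−0.416×3.7) = 0.2146
⟨φ⟩ = 0.46 × (0.4352 − 0.2146) / (0.416 × 1.7) = 0.46 × 0.3120 = 0.1435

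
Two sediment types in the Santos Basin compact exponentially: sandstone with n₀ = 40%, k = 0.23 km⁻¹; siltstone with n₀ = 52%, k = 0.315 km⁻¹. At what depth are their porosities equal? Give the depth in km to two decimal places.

Set n₀ₐ e^(−kₐd) = n₀ᵦ e^(−kᵦd) ⇒ ln(n₀ₐ/n₀ᵦ) = (kₐ − kᵦ)·d
d = ln(0.4/0.52) / (0.23 − 0.315) = -0.2624 / -0.085 = 3.087 km

3.09 km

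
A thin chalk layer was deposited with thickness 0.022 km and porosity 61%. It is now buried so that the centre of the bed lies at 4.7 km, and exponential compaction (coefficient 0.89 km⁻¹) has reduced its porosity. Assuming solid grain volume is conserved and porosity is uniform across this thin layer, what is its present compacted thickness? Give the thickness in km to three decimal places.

0.009 km

Porosity at 4.7 km: φ = 0.61·exp(−0.89×4.7) = 0.0093
Solid-volume conservation: h(1−φ) = h₀(1−φ₀) ⇒ h = h₀·(1−φ₀)/(1−φ)
h = 0.022 × (1 − 0.61)/(1 − 0.0093) = 0.022 × 0.3937 = 0.0087 km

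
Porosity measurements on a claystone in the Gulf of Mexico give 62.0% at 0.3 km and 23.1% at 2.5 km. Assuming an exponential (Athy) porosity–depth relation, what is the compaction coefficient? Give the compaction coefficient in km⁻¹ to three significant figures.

Athy: φ(d) = φ₀ e^(−βd) ⇒ φ₁/φ₂ = e^{β(d₂−d₁)} ⇒ β = ln(φ₁/φ₂)/(d₂−d₁)
β = ln(0.62/0.231) / (2.5 − 0.3) = ln(2.684) / 2.2 = 0.9873 / 2.2 = 0.4488 km⁻¹

0.449 km⁻¹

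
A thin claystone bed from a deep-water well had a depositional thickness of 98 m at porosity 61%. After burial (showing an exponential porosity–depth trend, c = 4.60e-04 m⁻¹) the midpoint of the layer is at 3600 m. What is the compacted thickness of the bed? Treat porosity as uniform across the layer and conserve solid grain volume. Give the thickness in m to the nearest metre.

43 m

Working in km (1 km = 1000 m; c in km⁻¹ = c in m⁻¹ × 1000):
Porosity at 3.6 km: φ = 0.61·exp(−0.46×3.6) = 0.1164
Solid-volume conservation: h(1−φ) = h₀(1−φ₀) ⇒ h = h₀·(1−φ₀)/(1−φ)
h = 0.098 × (1 − 0.61)/(1 − 0.1164) = 0.098 × 0.4414 = 0.0433 km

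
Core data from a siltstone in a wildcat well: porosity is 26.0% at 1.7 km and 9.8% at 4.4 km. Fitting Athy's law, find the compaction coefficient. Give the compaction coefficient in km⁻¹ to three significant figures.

0.361 km⁻¹

Athy: phi(d) = phi₀ e^(−cd) ⇒ phi₁/phi₂ = e^{c(d₂−d₁)} ⇒ c = ln(phi₁/phi₂)/(d₂−d₁)
c = ln(0.26/0.098) / (4.4 − 1.7) = ln(2.653) / 2.7 = 0.9757 / 2.7 = 0.3614 km⁻¹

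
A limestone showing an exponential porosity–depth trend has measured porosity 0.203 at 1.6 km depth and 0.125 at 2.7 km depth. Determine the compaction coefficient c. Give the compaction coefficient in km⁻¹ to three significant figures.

Athy: φ(z) = φ₀ e^(−cz) ⇒ φ₁/φ₂ = e^{c(z₂−z₁)} ⇒ c = ln(φ₁/φ₂)/(z₂−z₁)
c = ln(0.203/0.125) / (2.7 − 1.6) = ln(1.624) / 1.1 = 0.4849 / 1.1 = 0.4408 km⁻¹

0.441 km⁻¹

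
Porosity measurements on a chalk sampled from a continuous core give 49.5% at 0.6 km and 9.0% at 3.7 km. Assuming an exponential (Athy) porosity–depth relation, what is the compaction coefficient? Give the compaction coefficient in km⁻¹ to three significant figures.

0.550 km⁻¹

Athy: n(z) = n₀ e^(−kz) ⇒ n₁/n₂ = e^{k(z₂−z₁)} ⇒ k = ln(n₁/n₂)/(z₂−z₁)
k = ln(0.495/0.09) / (3.7 − 0.6) = ln(5.5) / 3.1 = 1.7047 / 3.1 = 0.5499 km⁻¹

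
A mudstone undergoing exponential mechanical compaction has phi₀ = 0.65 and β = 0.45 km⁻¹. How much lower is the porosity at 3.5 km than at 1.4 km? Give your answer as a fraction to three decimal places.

0.212

phi(1.4) = 0.65·e^(−0.45×1.4) = 0.3462
phi(3.5) = 0.65·e^(−0.45×3.5) = 0.1346
Δphi = 0.3462 − 0.1346 = 0.2116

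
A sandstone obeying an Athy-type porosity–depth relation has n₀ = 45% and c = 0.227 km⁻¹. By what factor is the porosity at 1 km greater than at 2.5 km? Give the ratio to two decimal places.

1.41

n(Z₁)/n(Z₂) = e^(−c·Z₁)/e^(−c·Z₂) = e^{c(Z₂−Z₁)}
= exp(0.227 × 1.5) = exp(0.3405) = 1.4057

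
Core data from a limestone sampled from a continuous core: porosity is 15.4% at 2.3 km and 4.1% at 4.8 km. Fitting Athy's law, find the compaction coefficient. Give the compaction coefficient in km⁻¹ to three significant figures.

Athy: φ(Z) = φ₀ e^(−kZ) ⇒ φ₁/φ₂ = e^{k(Z₂−Z₁)} ⇒ k = ln(φ₁/φ₂)/(Z₂−Z₁)
k = ln(0.154/0.041) / (4.8 − 2.3) = ln(3.756) / 2.5 = 1.3234 / 2.5 = 0.5294 km⁻¹

0.529 km⁻¹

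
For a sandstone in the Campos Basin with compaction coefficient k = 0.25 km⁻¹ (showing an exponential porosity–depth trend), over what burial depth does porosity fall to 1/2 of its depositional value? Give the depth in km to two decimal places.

2.77 km

phi/phi₀ = 1/2 ⇒ exp(−k·z) = 1/2 ⇒ z = ln(2) / k
z = 0.6931 / 0.25 = 2.773 km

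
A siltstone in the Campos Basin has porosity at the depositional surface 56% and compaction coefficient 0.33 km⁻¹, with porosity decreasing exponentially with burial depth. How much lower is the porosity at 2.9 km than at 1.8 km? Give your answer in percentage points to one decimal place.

φ(1.8) = 0.56·e^(−0.33×1.8) = 0.3092
φ(2.9) = 0.56·e^(−0.33×2.9) = 0.2151
Δφ = 0.3092 − 0.2151 = 0.0941

9.4 percentage points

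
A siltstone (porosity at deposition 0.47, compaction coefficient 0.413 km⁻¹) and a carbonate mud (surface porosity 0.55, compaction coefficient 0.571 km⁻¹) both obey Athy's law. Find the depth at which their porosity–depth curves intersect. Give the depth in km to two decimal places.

Set φ₀ₐ e^(−cₐz) = φ₀ᵦ e^(−cᵦz) ⇒ ln(φ₀ₐ/φ₀ᵦ) = (cₐ − cᵦ)·z
z = ln(0.47/0.55) / (0.413 − 0.571) = -0.1572 / -0.158 = 0.995 km

0.99 km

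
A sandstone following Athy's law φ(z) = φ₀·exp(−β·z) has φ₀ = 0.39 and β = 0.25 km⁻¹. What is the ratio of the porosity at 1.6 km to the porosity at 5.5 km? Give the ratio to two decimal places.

φ(z₁)/φ(z₂) = e^(−β·z₁)/e^(−β·z₂) = e^{β(z₂−z₁)}
= exp(0.25 × 3.9) = exp(0.975) = 2.6512

2.65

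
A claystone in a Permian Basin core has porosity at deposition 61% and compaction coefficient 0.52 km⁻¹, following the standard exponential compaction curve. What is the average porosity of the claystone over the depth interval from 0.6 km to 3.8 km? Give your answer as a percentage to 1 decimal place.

⟨phi⟩ = (1/(z₂−z₁)) ∫ phi₀ e^(−βz) dz = phi₀·(e^(−β·z₁) − e^(−β·z₂)) / (β·(z₂−z₁))
e^(−0.52×0.6) = 0.7320; e^(−0.52×3.8) = 0.1386
⟨phi⟩ = 0.61 × (0.7320 − 0.1386) / (0.52 × 3.2) = 0.61 × 0.3566 = 0.2175

21.8%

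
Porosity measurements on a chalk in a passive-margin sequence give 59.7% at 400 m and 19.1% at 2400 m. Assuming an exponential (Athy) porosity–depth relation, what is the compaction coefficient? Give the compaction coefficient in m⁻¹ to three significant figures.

Working in km (1 km = 1000 m; k in km⁻¹ = k in m⁻¹ × 1000):
Athy: phi(d) = phi₀ e^(−kd) ⇒ phi₁/phi₂ = e^{k(d₂−d₁)} ⇒ k = ln(phi₁/phi₂)/(d₂−d₁)
k = ln(0.597/0.191) / (2.4 − 0.4) = ln(3.126) / 2 = 1.1396 / 2 = 0.5698 km⁻¹

0.000570 m⁻¹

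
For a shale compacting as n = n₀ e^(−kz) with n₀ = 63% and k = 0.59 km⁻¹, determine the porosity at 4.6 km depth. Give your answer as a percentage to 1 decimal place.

4.2%

n = n₀·exp(−k·z) = 0.63 × exp(−0.59 × 4.6) = 0.63 × exp(−2.714)
  = 0.63 × 0.0663 = 0.0418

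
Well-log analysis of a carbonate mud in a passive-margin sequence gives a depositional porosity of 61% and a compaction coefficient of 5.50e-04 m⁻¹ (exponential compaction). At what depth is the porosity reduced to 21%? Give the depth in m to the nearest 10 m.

Working in km (1 km = 1000 m; β in km⁻¹ = β in m⁻¹ × 1000):
Invert Athy's law: z = ln(n₀/n) / β
z = ln(0.61/0.21) / 0.55 = ln(2.905) / 0.55 = 1.0664 / 0.55 = 1.939 km

1940 m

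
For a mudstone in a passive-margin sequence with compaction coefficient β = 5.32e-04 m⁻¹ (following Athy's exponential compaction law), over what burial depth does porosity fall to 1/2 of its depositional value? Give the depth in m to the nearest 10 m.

1300 m

Working in km (1 km = 1000 m; β in km⁻¹ = β in m⁻¹ × 1000):
φ/φ₀ = 1/2 ⇒ exp(−β·Z) = 1/2 ⇒ Z = ln(2) / β
Z = 0.6931 / 0.532 = 1.303 km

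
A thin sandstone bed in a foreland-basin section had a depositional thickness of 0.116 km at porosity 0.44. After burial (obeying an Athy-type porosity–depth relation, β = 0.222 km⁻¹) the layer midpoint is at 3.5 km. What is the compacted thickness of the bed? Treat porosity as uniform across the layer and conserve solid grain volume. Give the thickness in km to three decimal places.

Porosity at 3.5 km: n = 0.44·exp(−0.222×3.5) = 0.2023
Solid-volume conservation: h(1−n) = h₀(1−n₀) ⇒ h = h₀·(1−n₀)/(1−n)
h = 0.116 × (1 − 0.44)/(1 − 0.2023) = 0.116 × 0.7020 = 0.0814 km

0.081 km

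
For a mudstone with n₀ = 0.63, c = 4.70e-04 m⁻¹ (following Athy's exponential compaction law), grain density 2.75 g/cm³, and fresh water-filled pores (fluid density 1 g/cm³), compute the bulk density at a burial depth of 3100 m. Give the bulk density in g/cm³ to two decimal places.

2.49 g/cm³

Working in km (1 km = 1000 m; c in km⁻¹ = c in m⁻¹ × 1000):
Porosity at depth: n = 0.63·exp(−0.47×3.1) = 0.63×0.2329 = 0.1467
Bulk density: ρ_b = (1−n)ρ_g + n·ρ_f = 0.8533×2.75 + 0.1467×1
       = 2.346 + 0.147 = 2.493 g/cm³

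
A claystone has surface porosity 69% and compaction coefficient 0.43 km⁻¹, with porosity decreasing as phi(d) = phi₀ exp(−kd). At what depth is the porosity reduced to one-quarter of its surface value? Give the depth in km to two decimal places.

phi/phi₀ = 1/4 ⇒ exp(−k·d) = 1/4 ⇒ d = ln(4) / k
d = 1.3863 / 0.43 = 3.224 km

3.22 km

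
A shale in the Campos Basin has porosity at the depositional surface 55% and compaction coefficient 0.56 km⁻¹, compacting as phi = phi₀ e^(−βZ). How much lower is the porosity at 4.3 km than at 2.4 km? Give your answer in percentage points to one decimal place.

phi(2.4) = 0.55·e^(−0.56×2.4) = 0.1434
phi(4.3) = 0.55·e^(−0.56×4.3) = 0.0495
Δphi = 0.1434 − 0.0495 = 0.0939

9.4 percentage points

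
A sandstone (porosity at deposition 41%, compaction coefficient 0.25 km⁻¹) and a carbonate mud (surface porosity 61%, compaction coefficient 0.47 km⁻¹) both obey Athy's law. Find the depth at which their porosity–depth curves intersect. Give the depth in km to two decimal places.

1.81 km

Set φ₀ₐ e^(−βₐd) = φ₀ᵦ e^(−βᵦd) ⇒ ln(φ₀ₐ/φ₀ᵦ) = (βₐ − βᵦ)·d
d = ln(0.41/0.61) / (0.25 − 0.47) = -0.3973 / -0.22 = 1.806 km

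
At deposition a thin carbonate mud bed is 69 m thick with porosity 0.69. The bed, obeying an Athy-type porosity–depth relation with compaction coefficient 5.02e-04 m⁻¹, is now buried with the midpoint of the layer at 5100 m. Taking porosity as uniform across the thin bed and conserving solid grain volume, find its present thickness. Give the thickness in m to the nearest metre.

Working in km (1 km = 1000 m; c in km⁻¹ = c in m⁻¹ × 1000):
Porosity at 5.1 km: phi = 0.69·exp(−0.502×5.1) = 0.0533
Solid-volume conservation: h(1−phi) = h₀(1−phi₀) ⇒ h = h₀·(1−phi₀)/(1−phi)
h = 0.069 × (1 − 0.69)/(1 − 0.0533) = 0.069 × 0.3275 = 0.0226 km

23 m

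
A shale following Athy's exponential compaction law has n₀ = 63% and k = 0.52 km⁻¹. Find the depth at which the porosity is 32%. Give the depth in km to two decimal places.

1.30 km

Invert Athy's law: z = ln(n₀/n) / k
z = ln(0.63/0.32) / 0.52 = ln(1.969) / 0.52 = 0.6774 / 0.52 = 1.303 km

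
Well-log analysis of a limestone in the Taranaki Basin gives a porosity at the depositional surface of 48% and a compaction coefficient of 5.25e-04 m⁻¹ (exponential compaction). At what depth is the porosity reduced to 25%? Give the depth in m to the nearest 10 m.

Working in km (1 km = 1000 m; β in km⁻¹ = β in m⁻¹ × 1000):
Invert Athy's law: Z = ln(φ₀/φ) / β
Z = ln(0.48/0.25) / 0.525 = ln(1.92) / 0.525 = 0.6523 / 0.525 = 1.243 km

1240 m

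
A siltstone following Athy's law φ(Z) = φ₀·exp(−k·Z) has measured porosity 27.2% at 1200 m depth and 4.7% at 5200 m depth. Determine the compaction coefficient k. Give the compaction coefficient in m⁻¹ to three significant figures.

0.000439 m⁻¹

Working in km (1 km = 1000 m; k in km⁻¹ = k in m⁻¹ × 1000):
Athy: φ(Z) = φ₀ e^(−kZ) ⇒ φ₁/φ₂ = e^{k(Z₂−Z₁)} ⇒ k = ln(φ₁/φ₂)/(Z₂−Z₁)
k = ln(0.272/0.047) / (5.2 − 1.2) = ln(5.787) / 4 = 1.7557 / 4 = 0.4389 km⁻¹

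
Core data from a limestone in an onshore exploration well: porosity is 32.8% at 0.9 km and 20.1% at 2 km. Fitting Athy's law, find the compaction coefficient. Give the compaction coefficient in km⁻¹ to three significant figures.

0.445 km⁻¹

Athy: n(Z) = n₀ e^(−cZ) ⇒ n₁/n₂ = e^{c(Z₂−Z₁)} ⇒ c = ln(n₁/n₂)/(Z₂−Z₁)
c = ln(0.328/0.201) / (2 − 0.9) = ln(1.632) / 1.1 = 0.4897 / 1.1 = 0.4452 km⁻¹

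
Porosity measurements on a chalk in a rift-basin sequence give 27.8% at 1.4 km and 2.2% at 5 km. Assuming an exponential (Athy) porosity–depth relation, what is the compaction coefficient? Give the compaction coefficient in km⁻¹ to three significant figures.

0.705 km⁻¹

Athy: φ(z) = φ₀ e^(−kz) ⇒ φ₁/φ₂ = e^{k(z₂−z₁)} ⇒ k = ln(φ₁/φ₂)/(z₂−z₁)
k = ln(0.278/0.022) / (5 − 1.4) = ln(12.64) / 3.6 = 2.5366 / 3.6 = 0.7046 km⁻¹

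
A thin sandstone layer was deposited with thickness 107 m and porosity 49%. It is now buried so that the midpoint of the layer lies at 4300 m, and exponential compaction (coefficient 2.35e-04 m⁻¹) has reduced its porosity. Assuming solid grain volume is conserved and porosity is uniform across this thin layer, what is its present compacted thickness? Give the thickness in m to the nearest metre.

Working in km (1 km = 1000 m; β in km⁻¹ = β in m⁻¹ × 1000):
Porosity at 4.3 km: φ = 0.49·exp(−0.235×4.3) = 0.1784
Solid-volume conservation: h(1−φ) = h₀(1−φ₀) ⇒ h = h₀·(1−φ₀)/(1−φ)
h = 0.107 × (1 − 0.49)/(1 − 0.1784) = 0.107 × 0.6207 = 0.0664 km

66 m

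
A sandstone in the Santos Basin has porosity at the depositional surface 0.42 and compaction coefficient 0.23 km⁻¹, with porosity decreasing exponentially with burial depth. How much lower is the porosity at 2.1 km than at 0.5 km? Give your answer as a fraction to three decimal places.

φ(0.5) = 0.42·e^(−0.23×0.5) = 0.3744
φ(2.1) = 0.42·e^(−0.23×2.1) = 0.2591
Δφ = 0.3744 − 0.2591 = 0.1153

0.115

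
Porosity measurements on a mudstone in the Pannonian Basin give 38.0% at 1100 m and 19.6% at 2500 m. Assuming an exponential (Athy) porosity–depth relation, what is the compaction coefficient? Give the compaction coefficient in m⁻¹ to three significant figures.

Working in km (1 km = 1000 m; k in km⁻¹ = k in m⁻¹ × 1000):
Athy: n(z) = n₀ e^(−kz) ⇒ n₁/n₂ = e^{k(z₂−z₁)} ⇒ k = ln(n₁/n₂)/(z₂−z₁)
k = ln(0.38/0.196) / (2.5 − 1.1) = ln(1.939) / 1.4 = 0.6621 / 1.4 = 0.4729 km⁻¹

0.000473 m⁻¹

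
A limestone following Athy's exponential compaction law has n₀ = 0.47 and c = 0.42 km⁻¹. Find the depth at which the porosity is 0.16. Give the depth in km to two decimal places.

Invert Athy's law: z = ln(n₀/n) / c
z = ln(0.47/0.16) / 0.42 = ln(2.937) / 0.42 = 1.0776 / 0.42 = 2.566 km

2.57 km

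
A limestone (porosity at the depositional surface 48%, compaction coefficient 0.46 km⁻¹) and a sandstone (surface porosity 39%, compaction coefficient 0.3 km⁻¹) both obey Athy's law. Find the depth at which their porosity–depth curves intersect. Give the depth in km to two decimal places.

1.30 km

Set phi₀ₐ e^(−cₐz) = phi₀ᵦ e^(−cᵦz) ⇒ ln(phi₀ₐ/phi₀ᵦ) = (cₐ − cᵦ)·z
z = ln(0.48/0.39) / (0.46 − 0.3) = 0.2076 / 0.16 = 1.298 km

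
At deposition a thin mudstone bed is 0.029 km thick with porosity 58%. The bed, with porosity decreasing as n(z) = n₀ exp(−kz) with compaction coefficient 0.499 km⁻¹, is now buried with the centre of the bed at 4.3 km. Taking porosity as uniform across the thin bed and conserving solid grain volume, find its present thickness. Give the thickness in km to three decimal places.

Porosity at 4.3 km: n = 0.58·exp(−0.499×4.3) = 0.0679
Solid-volume conservation: h(1−n) = h₀(1−n₀) ⇒ h = h₀·(1−n₀)/(1−n)
h = 0.029 × (1 − 0.58)/(1 − 0.0679) = 0.029 × 0.4506 = 0.0131 km

0.013 km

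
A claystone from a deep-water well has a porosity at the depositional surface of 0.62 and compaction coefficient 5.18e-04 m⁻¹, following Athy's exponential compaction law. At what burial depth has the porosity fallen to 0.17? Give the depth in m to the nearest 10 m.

2500 m

Working in km (1 km = 1000 m; β in km⁻¹ = β in m⁻¹ × 1000):
Invert Athy's law: z = ln(n₀/n) / β
z = ln(0.62/0.17) / 0.518 = ln(3.647) / 0.518 = 1.2939 / 0.518 = 2.498 km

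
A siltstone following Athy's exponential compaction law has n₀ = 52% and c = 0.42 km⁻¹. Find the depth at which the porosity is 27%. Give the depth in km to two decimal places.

Invert Athy's law: Z = ln(n₀/n) / c
Z = ln(0.52/0.27) / 0.42 = ln(1.926) / 0.42 = 0.6554 / 0.42 = 1.560 km

1.56 km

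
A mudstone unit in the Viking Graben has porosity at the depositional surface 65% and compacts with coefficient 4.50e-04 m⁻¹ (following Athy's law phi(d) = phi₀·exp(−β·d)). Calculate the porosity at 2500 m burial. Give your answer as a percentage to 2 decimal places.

21.10%

Working in km (1 km = 1000 m; β in km⁻¹ = β in m⁻¹ × 1000):
phi = phi₀·exp(−β·d) = 0.65 × exp(−0.45 × 2.5) = 0.65 × exp(−1.125)
  = 0.65 × 0.3247 = 0.2110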